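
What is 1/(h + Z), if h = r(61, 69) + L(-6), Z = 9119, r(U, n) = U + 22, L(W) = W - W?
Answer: 1/9202 ≈ 0.00010867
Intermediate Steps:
L(W) = 0
r(U, n) = 22 + U
h = 83 (h = (22 + 61) + 0 = 83 + 0 = 83)
1/(h + Z) = 1/(83 + 9119) = 1/9202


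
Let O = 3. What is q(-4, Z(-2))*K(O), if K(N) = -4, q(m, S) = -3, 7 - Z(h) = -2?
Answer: 12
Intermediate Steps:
Z(h) = 9 (Z(h) = 7 - 1*(-2) = 7 + 2 = 9)
q(-4, Z(-2))*K(O) = -3*(-4) = 12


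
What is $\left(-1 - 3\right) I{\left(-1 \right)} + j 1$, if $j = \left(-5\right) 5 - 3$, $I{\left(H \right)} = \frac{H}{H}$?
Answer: $-32$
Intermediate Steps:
$I{\left(H \right)} = 1$
$j = -28$ ($j = -25 - 3 = -28$)
$\left(-1 - 3\right) I{\left(-1 \right)} + j 1 = \left(-1 - 3\right) 1 - 28 = \left(-4\right) 1 - 28 = -4 - 28 = -32$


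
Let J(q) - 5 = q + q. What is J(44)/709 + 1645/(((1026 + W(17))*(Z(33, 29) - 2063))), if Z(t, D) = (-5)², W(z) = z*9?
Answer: 222294281/1703586618 ≈ 0.13049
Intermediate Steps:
W(z) = 9*z
J(q) = 5 + 2*q (J(q) = 5 + (q + q) = 5 + 2*q)
Z(t, D) = 25
J(44)/709 + 1645/(((1026 + W(17))*(Z(33, 29) - 2063))) = (5 + 2*44)/709 + 1645/(((1026 + 9*17)*(25 - 2063))) = (5 + 88)*(1/709) + 1645/(((1026 + 153)*(-2038))) = 93*(1/709) + 1645/((1179*(-2038))) = 93/709 + 1645/(-2402802) = 93/709 + 1645*(-1/2402802) = 93/709 - 1645/2402802 = 222294281/1703586618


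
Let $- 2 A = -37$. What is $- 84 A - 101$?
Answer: $-1655$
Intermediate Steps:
$A = \frac{37}{2}$ ($A = \left(- \frac{1}{2}\right) \left(-37\right) = \frac{37}{2} \approx 18.5$)
$- 84 A - 101 = \left(-84\right) \frac{37}{2} - 101 = -1554 - 101 = -1655$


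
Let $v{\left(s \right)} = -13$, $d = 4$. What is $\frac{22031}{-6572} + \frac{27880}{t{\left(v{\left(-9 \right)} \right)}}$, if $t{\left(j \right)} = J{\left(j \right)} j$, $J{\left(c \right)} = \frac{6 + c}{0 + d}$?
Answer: $\frac{730904619}{598052} \approx 1222.1$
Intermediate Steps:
$J{\left(c \right)} = \frac{3}{2} + \frac{c}{4}$ ($J{\left(c \right)} = \frac{6 + c}{0 + 4} = \frac{6 + c}{4} = \left(6 + c\right) \frac{1}{4} = \frac{3}{2} + \frac{c}{4}$)
$t{\left(j \right)} = j \left(\frac{3}{2} + \frac{j}{4}\right)$ ($t{\left(j \right)} = \left(\frac{3}{2} + \frac{j}{4}\right) j = j \left(\frac{3}{2} + \frac{j}{4}\right)$)
$\frac{22031}{-6572} + \frac{27880}{t{\left(v{\left(-9 \right)} \right)}} = \frac{22031}{-6572} + \frac{27880}{\frac{1}{4} \left(-13\right) \left(6 - 13\right)} = 22031 \left(- \frac{1}{6572}\right) + \frac{27880}{\frac{1}{4} \left(-13\right) \left(-7\right)} = - \frac{22031}{6572} + \frac{27880}{\frac{91}{4}} = - \frac{22031}{6572} + 27880 \cdot \frac{4}{91} = - \frac{22031}{6572} + \frac{111520}{91} = \frac{730904619}{598052}$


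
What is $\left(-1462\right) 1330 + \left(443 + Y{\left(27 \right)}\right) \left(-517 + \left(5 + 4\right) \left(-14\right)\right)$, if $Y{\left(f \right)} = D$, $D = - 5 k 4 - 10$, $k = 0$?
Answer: $-2222879$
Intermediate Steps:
$D = -10$ ($D = \left(-5\right) 0 \cdot 4 - 10 = 0 \cdot 4 - 10 = 0 - 10 = -10$)
$Y{\left(f \right)} = -10$
$\left(-1462\right) 1330 + \left(443 + Y{\left(27 \right)}\right) \left(-517 + \left(5 + 4\right) \left(-14\right)\right) = \left(-1462\right) 1330 + \left(443 - 10\right) \left(-517 + \left(5 + 4\right) \left(-14\right)\right) = -1944460 + 433 \left(-517 + 9 \left(-14\right)\right) = -1944460 + 433 \left(-517 - 126\right) = -1944460 + 433 \left(-643\right) = -1944460 - 278419 = -2222879$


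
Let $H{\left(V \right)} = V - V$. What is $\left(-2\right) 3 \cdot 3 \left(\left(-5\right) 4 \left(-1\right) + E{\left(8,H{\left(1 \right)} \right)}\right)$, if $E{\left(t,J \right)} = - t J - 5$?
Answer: $-270$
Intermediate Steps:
$H{\left(V \right)} = 0$
$E{\left(t,J \right)} = -5 - J t$ ($E{\left(t,J \right)} = - J t - 5 = -5 - J t$)
$\left(-2\right) 3 \cdot 3 \left(\left(-5\right) 4 \left(-1\right) + E{\left(8,H{\left(1 \right)} \right)}\right) = \left(-2\right) 3 \cdot 3 \left(\left(-5\right) 4 \left(-1\right) - \left(5 + 0 \cdot 8\right)\right) = \left(-6\right) 3 \left(\left(-20\right) \left(-1\right) + \left(-5 + 0\right)\right) = - 18 \left(20 - 5\right) = \left(-18\right) 15 = -270$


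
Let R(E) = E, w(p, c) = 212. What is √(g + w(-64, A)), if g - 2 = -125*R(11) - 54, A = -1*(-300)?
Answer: 9*I*√15 ≈ 34.857*I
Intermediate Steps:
A = 300
g = -1427 (g = 2 + (-125*11 - 54) = 2 + (-1375 - 54) = 2 - 1429 = -1427)
√(g + w(-64, A)) = √(-1427 + 212) = √(-1215) = 9*I*√15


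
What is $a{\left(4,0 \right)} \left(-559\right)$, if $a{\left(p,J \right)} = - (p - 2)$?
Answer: $1118$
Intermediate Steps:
$a{\left(p,J \right)} = 2 - p$ ($a{\left(p,J \right)} = - (-2 + p) = 2 - p$)
$a{\left(4,0 \right)} \left(-559\right) = \left(2 - 4\right) \left(-559\right) = \left(-2\right) \left(-559\right) = 1118$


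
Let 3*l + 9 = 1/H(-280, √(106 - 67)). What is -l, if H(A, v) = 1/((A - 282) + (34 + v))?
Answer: 179 - √39/3 ≈ 176.92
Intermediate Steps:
H(A, v) = 1/(-248 + A + v) (H(A, v) = 1/((-282 + A) + (34 + v)) = 1/(-248 + A + v))
l = -179 + √39/3 (l = -3 + 1/(3*(1/(-248 - 280 + √(106 - 67)))) = -3 + 1/(3*(1/(-248 - 280 + √39))) = -3 + 1/(3*(1/(-528 + √39))) = -3 + (-528 + √39)/3 = -3 + (-176 + √39/3) = -179 + √39/3 ≈ -176.92)
-l = -(-179 + √39/3) = 179 - √39/3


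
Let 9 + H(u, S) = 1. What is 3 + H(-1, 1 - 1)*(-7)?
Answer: 59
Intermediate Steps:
H(u, S) = -8 (H(u, S) = -9 + 1 = -8)
3 + H(-1, 1 - 1)*(-7) = 3 - 8*(-7) = 3 + 56 = 59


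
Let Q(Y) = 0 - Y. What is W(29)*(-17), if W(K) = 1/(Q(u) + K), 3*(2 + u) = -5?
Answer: -51/98 ≈ -0.52041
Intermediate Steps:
u = -11/3 (u = -2 + (⅓)*(-5) = -2 - 5/3 = -11/3 ≈ -3.6667)
Q(Y) = -Y
W(K) = 1/(11/3 + K) (W(K) = 1/(-1*(-11/3) + K) = 1/(11/3 + K))
W(29)*(-17) = (3/(11 + 3*29))*(-17) = (3/(11 + 87))*(-17) = (3/98)*(-17) = -51/98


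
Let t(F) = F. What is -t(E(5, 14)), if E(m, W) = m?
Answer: -5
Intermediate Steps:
-t(E(5, 14)) = -1*5 = -5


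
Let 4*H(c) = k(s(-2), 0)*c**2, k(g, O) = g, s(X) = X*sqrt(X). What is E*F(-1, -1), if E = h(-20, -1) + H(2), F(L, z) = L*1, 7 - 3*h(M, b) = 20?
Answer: 13/3 + 2*I*sqrt(2) ≈ 4.3333 + 2.8284*I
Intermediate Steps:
s(X) = X**(3/2)
h(M, b) = -13/3 (h(M, b) = 7/3 - 1/3*20 = 7/3 - 20/3 = -13/3)
F(L, z) = L
H(c) = -I*sqrt(2)*c**2/2 (H(c) = ((-2)**(3/2)*c**2)/4 = ((-2*I*sqrt(2))*c**2)/4 = (-2*I*sqrt(2)*c**2)/4 = -I*sqrt(2)*c**2/2)
E = -13/3 - 2*I*sqrt(2) (E = -13/3 - 1/2*I*sqrt(2)*2**2 = -13/3 - 1/2*I*sqrt(2)*4 = -13/3 - 2*I*sqrt(2) ≈ -4.3333 - 2.8284*I)
E*F(-1, -1) = (-13/3 - 2*I*sqrt(2))*(-1) = 13/3 + 2*I*sqrt(2)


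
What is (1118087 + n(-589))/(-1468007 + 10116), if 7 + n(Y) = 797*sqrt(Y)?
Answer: -1118080/1457891 - 797*I*sqrt(589)/1457891 ≈ -0.76692 - 0.013268*I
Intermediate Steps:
n(Y) = -7 + 797*sqrt(Y)
(1118087 + n(-589))/(-1468007 + 10116) = (1118087 + (-7 + 797*sqrt(-589)))/(-1468007 + 10116) = (1118087 + (-7 + 797*(I*sqrt(589))))/(-1457891) = (1118087 + (-7 + 797*I*sqrt(589)))*(-1/1457891) = (1118080 + 797*I*sqrt(589))*(-1/1457891) = -1118080/1457891 - 797*I*sqrt(589)/1457891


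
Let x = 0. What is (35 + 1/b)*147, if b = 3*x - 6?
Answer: 10241/2 ≈ 5120.5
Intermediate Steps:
b = -6 (b = 3*0 - 6 = 0 - 6 = -6)
(35 + 1/b)*147 = (35 + 1/(-6))*147 = (35 - ⅙)*147 = (209/6)*147 = 10241/2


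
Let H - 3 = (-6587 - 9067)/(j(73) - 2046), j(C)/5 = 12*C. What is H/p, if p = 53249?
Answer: -206/2959123 ≈ -6.9615e-5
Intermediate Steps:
j(C) = 60*C (j(C) = 5*(12*C) = 60*C)
H = -1442/389 (H = 3 + (-6587 - 9067)/(60*73 - 2046) = 3 - 15654/(4380 - 2046) = 3 - 15654/2334 = 3 - 15654*1/2334 = 3 - 2609/389 = -1442/389 ≈ -3.7069)
H/p = -1442/389/53249 = -1442/389*1/53249 = -206/2959123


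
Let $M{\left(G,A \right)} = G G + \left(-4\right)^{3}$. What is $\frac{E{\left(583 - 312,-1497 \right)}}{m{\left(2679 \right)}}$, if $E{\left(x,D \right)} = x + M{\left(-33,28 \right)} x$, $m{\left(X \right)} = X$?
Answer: $\frac{4878}{47} \approx 103.79$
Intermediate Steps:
$M{\left(G,A \right)} = -64 + G^{2}$ ($M{\left(G,A \right)} = G^{2} - 64 = -64 + G^{2}$)
$E{\left(x,D \right)} = 1026 x$ ($E{\left(x,D \right)} = x + \left(-64 + \left(-33\right)^{2}\right) x = x + \left(-64 + 1089\right) x = x + 1025 x = 1026 x$)
$\frac{E{\left(583 - 312,-1497 \right)}}{m{\left(2679 \right)}} = \frac{1026 \left(583 - 312\right)}{2679} = 1026 \cdot 271 \cdot \frac{1}{2679} = 278046 \cdot \frac{1}{2679} = \frac{4878}{47}$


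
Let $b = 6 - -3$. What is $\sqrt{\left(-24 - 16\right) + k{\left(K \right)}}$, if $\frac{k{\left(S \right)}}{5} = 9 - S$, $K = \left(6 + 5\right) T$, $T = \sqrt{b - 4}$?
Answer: $\sqrt{5 - 55 \sqrt{5}} \approx 10.862 i$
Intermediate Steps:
$b = 9$ ($b = 6 + 3 = 9$)
$T = \sqrt{5}$ ($T = \sqrt{9 - 4} = \sqrt{5} \approx 2.2361$)
$K = 11 \sqrt{5}$ ($K = \left(6 + 5\right) \sqrt{5} = 11 \sqrt{5} \approx 24.597$)
$k{\left(S \right)} = 45 - 5 S$ ($k{\left(S \right)} = 5 \left(9 - S\right) = 45 - 5 S$)
$\sqrt{\left(-24 - 16\right) + k{\left(K \right)}} = \sqrt{\left(-24 - 16\right) + \left(45 - 5 \cdot 11 \sqrt{5}\right)} = \sqrt{\left(-24 - 16\right) + \left(45 - 55 \sqrt{5}\right)} = \sqrt{-40 + \left(45 - 55 \sqrt{5}\right)} = \sqrt{5 - 55 \sqrt{5}}$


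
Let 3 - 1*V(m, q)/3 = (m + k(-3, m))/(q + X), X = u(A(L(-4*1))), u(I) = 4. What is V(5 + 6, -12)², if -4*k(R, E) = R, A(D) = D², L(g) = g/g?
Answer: 184041/1024 ≈ 179.73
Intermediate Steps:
L(g) = 1
k(R, E) = -R/4
X = 4
V(m, q) = 9 - 3*(¾ + m)/(4 + q) (V(m, q) = 9 - 3*(m - ¼*(-3))/(q + 4) = 9 - 3*(m + ¾)/(4 + q) = 9 - 3*(¾ + m)/(4 + q))
V(5 + 6, -12)² = (3*(45 - 4*(5 + 6) + 12*(-12))/(4*(4 - 12)))² = ((¾)*(45 - 4*11 - 144)/(-8))² = ((¾)*(-⅛)*(45 - 44 - 144))² = ((¾)*(-⅛)*(-143))² = (429/32)² = 184041/1024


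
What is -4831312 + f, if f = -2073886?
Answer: -6905198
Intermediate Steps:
-4831312 + f = -4831312 - 2073886 = -6905198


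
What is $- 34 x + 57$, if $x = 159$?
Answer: $-5349$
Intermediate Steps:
$- 34 x + 57 = \left(-34\right) 159 + 57 = -5406 + 57 = -5349$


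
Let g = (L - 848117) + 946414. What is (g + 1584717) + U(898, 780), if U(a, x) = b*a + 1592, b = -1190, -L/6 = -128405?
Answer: 1386416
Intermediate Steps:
L = 770430 (L = -6*(-128405) = 770430)
U(a, x) = 1592 - 1190*a (U(a, x) = -1190*a + 1592 = 1592 - 1190*a)
g = 868727 (g = (770430 - 848117) + 946414 = -77687 + 946414 = 868727)
(g + 1584717) + U(898, 780) = (868727 + 1584717) + (1592 - 1190*898) = 2453444 + (1592 - 1068620) = 2453444 - 1067028 = 1386416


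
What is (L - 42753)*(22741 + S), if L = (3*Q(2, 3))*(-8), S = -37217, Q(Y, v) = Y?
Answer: 619587276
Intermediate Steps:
L = -48 (L = (3*2)*(-8) = 6*(-8) = -48)
(L - 42753)*(22741 + S) = (-48 - 42753)*(22741 - 37217) = -42801*(-14476) = 619587276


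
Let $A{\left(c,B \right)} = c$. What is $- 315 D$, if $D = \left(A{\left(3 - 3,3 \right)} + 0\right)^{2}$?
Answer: $0$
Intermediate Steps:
$D = 0$ ($D = \left(\left(3 - 3\right) + 0\right)^{2} = \left(0 + 0\right)^{2} = 0^{2} = 0$)
$- 315 D = \left(-315\right) 0 = 0$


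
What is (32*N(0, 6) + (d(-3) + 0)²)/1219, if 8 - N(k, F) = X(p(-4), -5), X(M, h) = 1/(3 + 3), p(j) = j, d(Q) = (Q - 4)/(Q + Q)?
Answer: 9073/43884 ≈ 0.20675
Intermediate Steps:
d(Q) = (-4 + Q)/(2*Q) (d(Q) = (-4 + Q)/((2*Q)) = (-4 + Q)*(1/(2*Q)) = (-4 + Q)/(2*Q))
X(M, h) = ⅙ (X(M, h) = 1/6 = ⅙)
N(k, F) = 47/6 (N(k, F) = 8 - 1*⅙ = 8 - ⅙ = 47/6)
(32*N(0, 6) + (d(-3) + 0)²)/1219 = (32*(47/6) + ((½)*(-4 - 3)/(-3) + 0)²)/1219 = (752/3 + ((½)*(-⅓)*(-7) + 0)²)*(1/1219) = (752/3 + (7/6 + 0)²)*(1/1219) = (752/3 + (7/6)²)*(1/1219) = (752/3 + 49/36)*(1/1219) = (9073/36)*(1/1219) = 9073/43884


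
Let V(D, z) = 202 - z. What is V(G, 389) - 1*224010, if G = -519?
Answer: -224197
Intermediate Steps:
V(G, 389) - 1*224010 = (202 - 1*389) - 1*224010 = (202 - 389) - 224010 = -187 - 224010 = -224197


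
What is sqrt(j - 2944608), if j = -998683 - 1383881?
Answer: 6*I*sqrt(147977) ≈ 2308.1*I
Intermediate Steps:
j = -2382564
sqrt(j - 2944608) = sqrt(-2382564 - 2944608) = sqrt(-5327172) = 6*I*sqrt(147977)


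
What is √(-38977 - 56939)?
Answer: 2*I*√23979 ≈ 309.7*I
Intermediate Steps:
√(-38977 - 56939) = √(-95916) = 2*I*√23979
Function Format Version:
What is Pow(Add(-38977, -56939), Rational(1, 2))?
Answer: Mul(2, I, Pow(23979, Rational(1, 2))) ≈ Mul(309.70, I)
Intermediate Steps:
Pow(Add(-38977, -56939), Rational(1, 2)) = Pow(-95916, Rational(1, 2)) = Mul(2, I, Pow(23979, Rational(1, 2)))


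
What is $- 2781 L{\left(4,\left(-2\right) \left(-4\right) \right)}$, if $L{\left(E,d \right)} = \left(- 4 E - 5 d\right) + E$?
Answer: $144612$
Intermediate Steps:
$L{\left(E,d \right)} = - 5 d - 3 E$ ($L{\left(E,d \right)} = \left(- 5 d - 4 E\right) + E = - 5 d - 3 E$)
$- 2781 L{\left(4,\left(-2\right) \left(-4\right) \right)} = - 2781 \left(- 5 \left(\left(-2\right) \left(-4\right)\right) - 12\right) = - 2781 \left(\left(-5\right) 8 - 12\right) = - 2781 \left(-40 - 12\right) = \left(-2781\right) \left(-52\right) = 144612$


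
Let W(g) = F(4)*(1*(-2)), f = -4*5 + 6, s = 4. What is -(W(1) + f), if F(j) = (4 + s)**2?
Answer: 142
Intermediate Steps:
F(j) = 64 (F(j) = (4 + 4)**2 = 8**2 = 64)
f = -14 (f = -20 + 6 = -14)
W(g) = -128 (W(g) = 64*(1*(-2)) = 64*(-2) = -128)
-(W(1) + f) = -(-128 - 14) = -1*(-142) = 142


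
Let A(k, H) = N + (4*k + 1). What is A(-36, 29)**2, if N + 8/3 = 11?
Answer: 163216/9 ≈ 18135.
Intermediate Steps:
N = 25/3 (N = -8/3 + 11 = 25/3 ≈ 8.3333)
A(k, H) = 28/3 + 4*k (A(k, H) = 25/3 + (4*k + 1) = 25/3 + (1 + 4*k) = 28/3 + 4*k)
A(-36, 29)**2 = (28/3 + 4*(-36))**2 = (28/3 - 144)**2 = (-404/3)**2 = 163216/9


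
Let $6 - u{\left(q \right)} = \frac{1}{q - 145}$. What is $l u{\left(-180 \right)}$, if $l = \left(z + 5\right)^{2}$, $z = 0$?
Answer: $\frac{1951}{13} \approx 150.08$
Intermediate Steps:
$u{\left(q \right)} = 6 - \frac{1}{-145 + q}$ ($u{\left(q \right)} = 6 - \frac{1}{q - 145} = 6 - \frac{1}{-145 + q}$)
$l = 25$ ($l = \left(0 + 5\right)^{2} = 5^{2} = 25$)
$l u{\left(-180 \right)} = 25 \frac{-871 + 6 \left(-180\right)}{-145 - 180} = 25 \frac{-871 - 1080}{-325} = 25 \left(\left(- \frac{1}{325}\right) \left(-1951\right)\right) = 25 \cdot \frac{1951}{325} = \frac{1951}{13}$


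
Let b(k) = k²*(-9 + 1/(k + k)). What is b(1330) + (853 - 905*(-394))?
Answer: -15562012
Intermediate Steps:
b(k) = k²*(-9 + 1/(2*k))
b(1330) + (853 - 905*(-394)) = (½)*1330*(1 - 18*1330) + (853 - 905*(-394)) = (½)*1330*(1 - 23940) + (853 + 356570) = (½)*1330*(-23939) + 357423 = -15919435 + 357423 = -15562012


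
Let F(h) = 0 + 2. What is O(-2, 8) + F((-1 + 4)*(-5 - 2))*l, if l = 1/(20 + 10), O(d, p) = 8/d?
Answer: -59/15 ≈ -3.9333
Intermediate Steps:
F(h) = 2
l = 1/30 ≈ 0.033333
O(-2, 8) + F((-1 + 4)*(-5 - 2))*l = 8/(-2) + 2*(1/30) = 8*(-1/2) + 1/15 = -4 + 1/15 = -59/15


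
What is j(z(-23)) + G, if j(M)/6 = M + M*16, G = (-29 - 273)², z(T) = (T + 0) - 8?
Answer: 88042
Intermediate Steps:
z(T) = -8 + T (z(T) = T - 8 = -8 + T)
G = 91204 (G = (-302)² = 91204)
j(M) = 102*M (j(M) = 6*(M + M*16) = 6*(M + 16*M) = 6*(17*M) = 102*M)
j(z(-23)) + G = 102*(-8 - 23) + 91204 = 102*(-31) + 91204 = -3162 + 91204 = 88042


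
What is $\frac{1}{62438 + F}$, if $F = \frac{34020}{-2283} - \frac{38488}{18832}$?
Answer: $\frac{1791394}{111820703041} \approx 1.602 \cdot 10^{-5}$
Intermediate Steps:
$F = - \frac{30355531}{1791394}$ ($F = 34020 \left(- \frac{1}{2283}\right) - \frac{4811}{2354} = - \frac{11340}{761} - \frac{4811}{2354} = - \frac{30355531}{1791394} \approx -16.945$)
$\frac{1}{62438 + F} = \frac{1}{62438 - \frac{30355531}{1791394}} = \frac{1}{\frac{111820703041}{1791394}} = \frac{1791394}{111820703041}$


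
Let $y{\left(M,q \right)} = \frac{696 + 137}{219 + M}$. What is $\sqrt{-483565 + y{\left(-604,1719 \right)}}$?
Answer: $\frac{i \sqrt{1462790670}}{55} \approx 695.39 i$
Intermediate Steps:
$y{\left(M,q \right)} = \frac{833}{219 + M}$
$\sqrt{-483565 + y{\left(-604,1719 \right)}} = \sqrt{-483565 + \frac{833}{219 - 604}} = \sqrt{-483565 + \frac{833}{-385}} = \sqrt{-483565 + 833 \left(- \frac{1}{385}\right)} = \sqrt{-483565 - \frac{119}{55}} = \sqrt{- \frac{26596194}{55}} = \frac{i \sqrt{1462790670}}{55}$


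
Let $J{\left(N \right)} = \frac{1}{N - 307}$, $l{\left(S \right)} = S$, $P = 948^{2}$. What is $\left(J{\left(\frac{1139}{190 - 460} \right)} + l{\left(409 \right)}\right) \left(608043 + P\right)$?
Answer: $\frac{4707569512407}{7639} \approx 6.1625 \cdot 10^{8}$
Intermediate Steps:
$P = 898704$
$J{\left(N \right)} = \frac{1}{-307 + N}$
$\left(J{\left(\frac{1139}{190 - 460} \right)} + l{\left(409 \right)}\right) \left(608043 + P\right) = \left(\frac{1}{-307 + \frac{1139}{190 - 460}} + 409\right) \left(608043 + 898704\right) = \left(\frac{1}{-307 + \frac{1139}{-270}} + 409\right) 1506747 = \left(\frac{1}{-307 + 1139 \left(- \frac{1}{270}\right)} + 409\right) 1506747 = \left(\frac{1}{-307 - \frac{1139}{270}} + 409\right) 1506747 = \left(\frac{1}{- \frac{84029}{270}} + 409\right) 1506747 = \left(- \frac{270}{84029} + 409\right) 1506747 = \frac{34367591}{84029} \cdot 1506747 = \frac{4707569512407}{7639}$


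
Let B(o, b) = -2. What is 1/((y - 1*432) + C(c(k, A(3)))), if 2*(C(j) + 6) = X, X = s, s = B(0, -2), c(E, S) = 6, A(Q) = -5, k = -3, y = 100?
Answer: -1/339 ≈ -0.0029499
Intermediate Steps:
s = -2
X = -2
C(j) = -7 (C(j) = -6 + (1/2)*(-2) = -6 - 1 = -7)
1/((y - 1*432) + C(c(k, A(3)))) = 1/((100 - 1*432) - 7) = 1/((100 - 432) - 7) = 1/(-332 - 7) = 1/(-339) = -1/339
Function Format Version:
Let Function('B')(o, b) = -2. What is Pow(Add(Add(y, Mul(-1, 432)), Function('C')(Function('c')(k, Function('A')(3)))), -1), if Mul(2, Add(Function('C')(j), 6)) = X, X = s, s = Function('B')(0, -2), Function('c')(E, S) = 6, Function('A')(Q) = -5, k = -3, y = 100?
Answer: Rational(-1, 339) ≈ -0.0029499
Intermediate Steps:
s = -2
X = -2
Function('C')(j) = -7 (Function('C')(j) = Add(-6, Mul(Rational(1, 2), -2)) = Add(-6, -1) = -7)
Pow(Add(Add(y, Mul(-1, 432)), Function('C')(Function('c')(k, Function('A')(3)))), -1) = Pow(Add(Add(100, Mul(-1, 432)), -7), -1) = Pow(Add(Add(100, -432), -7), -1) = Pow(Add(-332, -7), -1) = Pow(-339, -1) = Rational(-1, 339)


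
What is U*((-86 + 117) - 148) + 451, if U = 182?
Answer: -20843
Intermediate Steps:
U*((-86 + 117) - 148) + 451 = 182*((-86 + 117) - 148) + 451 = 182*(31 - 148) + 451 = 182*(-117) + 451 = -21294 + 451 = -20843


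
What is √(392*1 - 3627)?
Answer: I*√3235 ≈ 56.877*I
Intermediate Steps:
√(392*1 - 3627) = √(392 - 3627) = √(-3235) = I*√3235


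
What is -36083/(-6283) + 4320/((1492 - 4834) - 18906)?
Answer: 34863/6283 ≈ 5.5488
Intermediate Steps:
-36083/(-6283) + 4320/((1492 - 4834) - 18906) = -36083*(-1/6283) + 4320/(-3342 - 18906) = 36083/6283 + 4320/(-22248) = 36083/6283 + 4320*(-1/22248) = 36083/6283 - 20/103 = 34863/6283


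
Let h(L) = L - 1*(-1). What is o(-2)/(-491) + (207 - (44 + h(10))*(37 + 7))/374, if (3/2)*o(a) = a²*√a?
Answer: -2213/374 - 8*I*√2/1473 ≈ -5.9171 - 0.0076807*I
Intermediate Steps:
h(L) = 1 + L (h(L) = L + 1 = 1 + L)
o(a) = 2*a^(5/2)/3 (o(a) = 2*(a²*√a)/3 = 2*a^(5/2)/3)
o(-2)/(-491) + (207 - (44 + h(10))*(37 + 7))/374 = (2*(-2)^(5/2)/3)/(-491) + (207 - (44 + (1 + 10))*(37 + 7))/374 = (2*(4*I*√2)/3)*(-1/491) + (207 - (44 + 11)*44)*(1/374) = (8*I*√2/3)*(-1/491) + (207 - 55*44)*(1/374) = -8*I*√2/1473 + (207 - 1*2420)*(1/374) = -8*I*√2/1473 + (207 - 2420)*(1/374) = -8*I*√2/1473 - 2213*1/374 = -8*I*√2/1473 - 2213/374 = -2213/374 - 8*I*√2/1473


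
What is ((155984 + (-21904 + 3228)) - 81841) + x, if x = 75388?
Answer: 130855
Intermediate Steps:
((155984 + (-21904 + 3228)) - 81841) + x = ((155984 + (-21904 + 3228)) - 81841) + 75388 = ((155984 - 18676) - 81841) + 75388 = (137308 - 81841) + 75388 = 55467 + 75388 = 130855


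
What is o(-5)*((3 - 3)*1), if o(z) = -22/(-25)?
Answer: 0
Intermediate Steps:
o(z) = 22/25 (o(z) = -22*(-1/25) = 22/25)
o(-5)*((3 - 3)*1) = 22*((3 - 3)*1)/25 = 22*(0*1)/25 = (22/25)*0 = 0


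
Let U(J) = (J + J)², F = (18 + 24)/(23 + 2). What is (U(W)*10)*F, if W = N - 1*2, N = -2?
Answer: 5376/5 ≈ 1075.2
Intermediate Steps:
W = -4 (W = -2 - 1*2 = -2 - 2 = -4)
F = 42/25 ≈ 1.6800
U(J) = 4*J² (U(J) = (2*J)² = 4*J²)
(U(W)*10)*F = ((4*(-4)²)*10)*(42/25) = ((4*16)*10)*(42/25) = (64*10)*(42/25) = 640*(42/25) = 5376/5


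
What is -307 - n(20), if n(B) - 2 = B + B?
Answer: -349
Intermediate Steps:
n(B) = 2 + 2*B (n(B) = 2 + (B + B) = 2 + 2*B)
-307 - n(20) = -307 - (2 + 2*20) = -307 - (2 + 40) = -307 - 1*42 = -307 - 42 = -349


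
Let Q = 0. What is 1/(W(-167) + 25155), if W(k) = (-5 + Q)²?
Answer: 1/25180 ≈ 3.9714e-5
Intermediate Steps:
W(k) = 25 (W(k) = (-5 + 0)² = (-5)² = 25)
1/(W(-167) + 25155) = 1/(25 + 25155) = 1/25180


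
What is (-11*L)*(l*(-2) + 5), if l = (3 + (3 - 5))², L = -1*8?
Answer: 264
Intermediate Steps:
L = -8
l = 1 (l = (3 - 2)² = 1² = 1)
(-11*L)*(l*(-2) + 5) = (-11*(-8))*(1*(-2) + 5) = 88*(-2 + 5) = 88*3 = 264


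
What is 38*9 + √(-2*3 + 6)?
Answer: 342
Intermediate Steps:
38*9 + √(-2*3 + 6) = 342 + √(-6 + 6) = 342 + √0 = 342 + 0 = 342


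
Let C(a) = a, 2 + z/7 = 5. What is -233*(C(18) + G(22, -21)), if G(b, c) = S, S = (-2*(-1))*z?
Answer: -13980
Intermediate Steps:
z = 21 (z = -14 + 7*5 = -14 + 35 = 21)
S = 42 (S = -2*(-1)*21 = 2*21 = 42)
G(b, c) = 42
-233*(C(18) + G(22, -21)) = -233*(18 + 42) = -233*60 = -13980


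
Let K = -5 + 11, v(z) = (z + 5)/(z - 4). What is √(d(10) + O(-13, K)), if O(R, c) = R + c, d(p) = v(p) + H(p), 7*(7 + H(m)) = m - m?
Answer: I*√46/2 ≈ 3.3912*I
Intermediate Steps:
H(m) = -7 (H(m) = -7 + (m - m)/7 = -7 + (⅐)*0 = -7 + 0 = -7)
v(z) = (5 + z)/(-4 + z)
K = 6
d(p) = -7 + (5 + p)/(-4 + p) (d(p) = (5 + p)/(-4 + p) - 7 = -7 + (5 + p)/(-4 + p))
√(d(10) + O(-13, K)) = √(3*(11 - 2*10)/(-4 + 10) + (-13 + 6)) = √(3*(11 - 20)/6 - 7) = √(3*(⅙)*(-9) - 7) = √(-9/2 - 7) = √(-23/2) = I*√46/2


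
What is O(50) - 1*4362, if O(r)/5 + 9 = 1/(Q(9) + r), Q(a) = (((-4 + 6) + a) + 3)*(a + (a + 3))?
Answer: -1516003/344 ≈ -4407.0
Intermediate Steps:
Q(a) = (3 + 2*a)*(5 + a) (Q(a) = ((2 + a) + 3)*(a + (3 + a)) = (5 + a)*(3 + 2*a) = (3 + 2*a)*(5 + a))
O(r) = -45 + 5/(294 + r) (O(r) = -45 + 5/((15 + 2*9² + 13*9) + r) = -45 + 5/((15 + 2*81 + 117) + r) = -45 + 5/((15 + 162 + 117) + r) = -45 + 5/(294 + r))
O(50) - 1*4362 = 5*(-2645 - 9*50)/(294 + 50) - 1*4362 = 5*(-2645 - 450)/344 - 4362 = 5*(1/344)*(-3095) - 4362 = -15475/344 - 4362 = -1516003/344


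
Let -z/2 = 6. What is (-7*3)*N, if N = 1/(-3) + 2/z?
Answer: 21/2 ≈ 10.500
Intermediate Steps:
z = -12 (z = -2*6 = -12)
N = -½ (N = 1/(-3) + 2/(-12) = 1*(-⅓) + 2*(-1/12) = -⅓ - ⅙ = -½ ≈ -0.50000)
(-7*3)*N = -7*3*(-½) = -21*(-½) = 21/2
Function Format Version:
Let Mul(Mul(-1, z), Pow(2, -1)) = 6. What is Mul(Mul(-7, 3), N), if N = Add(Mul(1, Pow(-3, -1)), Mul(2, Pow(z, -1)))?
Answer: Rational(21, 2) ≈ 10.500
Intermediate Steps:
z = -12 (z = Mul(-2, 6) = -12)
N = Rational(-1, 2) (N = Add(Mul(1, Pow(-3, -1)), Mul(2, Pow(-12, -1))) = Add(Mul(1, Rational(-1, 3)), Mul(2, Rational(-1, 12))) = Add(Rational(-1, 3), Rational(-1, 6)) = Rational(-1, 2) ≈ -0.50000)
Mul(Mul(-7, 3), N) = Mul(Mul(-7, 3), Rational(-1, 2)) = Mul(-21, Rational(-1, 2)) = Rational(21, 2)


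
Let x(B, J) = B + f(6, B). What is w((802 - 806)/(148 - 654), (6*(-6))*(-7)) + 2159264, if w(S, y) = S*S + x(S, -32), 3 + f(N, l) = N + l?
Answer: 138212522419/64009 ≈ 2.1593e+6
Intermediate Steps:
f(N, l) = -3 + N + l (f(N, l) = -3 + (N + l) = -3 + N + l)
x(B, J) = 3 + 2*B (x(B, J) = B + (-3 + 6 + B) = B + (3 + B) = 3 + 2*B)
w(S, y) = 3 + S² + 2*S (w(S, y) = S*S + (3 + 2*S) = S² + (3 + 2*S) = 3 + S² + 2*S)
w((802 - 806)/(148 - 654), (6*(-6))*(-7)) + 2159264 = (3 + ((802 - 806)/(148 - 654))² + 2*((802 - 806)/(148 - 654))) + 2159264 = (3 + (-4/(-506))² + 2*(-4/(-506))) + 2159264 = (3 + (-4*(-1/506))² + 2*(-4*(-1/506))) + 2159264 = (3 + (2/253)² + 2*(2/253)) + 2159264 = (3 + 4/64009 + 4/253) + 2159264 = 193043/64009 + 2159264 = 138212522419/64009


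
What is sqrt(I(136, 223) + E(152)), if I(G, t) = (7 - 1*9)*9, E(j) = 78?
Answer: 2*sqrt(15) ≈ 7.7460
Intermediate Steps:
I(G, t) = -18 (I(G, t) = (7 - 9)*9 = -2*9 = -18)
sqrt(I(136, 223) + E(152)) = sqrt(-18 + 78) = sqrt(60) = 2*sqrt(15)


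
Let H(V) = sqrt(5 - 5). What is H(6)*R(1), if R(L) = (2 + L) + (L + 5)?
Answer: 0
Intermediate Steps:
H(V) = 0 (H(V) = sqrt(0) = 0)
R(L) = 7 + 2*L (R(L) = (2 + L) + (5 + L) = 7 + 2*L)
H(6)*R(1) = 0*(7 + 2*1) = 0*(7 + 2) = 0*9 = 0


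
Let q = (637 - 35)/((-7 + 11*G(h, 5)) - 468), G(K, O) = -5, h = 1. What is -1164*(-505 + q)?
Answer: 156122664/265 ≈ 5.8914e+5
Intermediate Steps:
q = -301/265 (q = (637 - 35)/((-7 + 11*(-5)) - 468) = 602/((-7 - 55) - 468) = 602/(-62 - 468) = 602/(-530) = 602*(-1/530) = -301/265 ≈ -1.1358)
-1164*(-505 + q) = -1164*(-505 - 301/265) = -1164*(-134126/265) = 156122664/265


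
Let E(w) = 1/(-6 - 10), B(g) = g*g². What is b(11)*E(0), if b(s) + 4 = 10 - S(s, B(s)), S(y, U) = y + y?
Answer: 1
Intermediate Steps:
B(g) = g³
E(w) = -1/16 (E(w) = 1/(-16) = -1/16)
S(y, U) = 2*y
b(s) = 6 - 2*s (b(s) = -4 + (10 - 2*s) = 6 - 2*s)
b(11)*E(0) = (6 - 2*11)*(-1/16) = (6 - 22)*(-1/16) = -16*(-1/16) = 1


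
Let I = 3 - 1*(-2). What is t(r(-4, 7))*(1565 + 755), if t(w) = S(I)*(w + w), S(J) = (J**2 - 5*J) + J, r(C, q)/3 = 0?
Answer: 0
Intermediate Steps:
r(C, q) = 0 (r(C, q) = 3*0 = 0)
I = 5 (I = 3 + 2 = 5)
S(J) = J**2 - 4*J
t(w) = 10*w (t(w) = (5*(-4 + 5))*(w + w) = (5*1)*(2*w) = 5*(2*w) = 10*w)
t(r(-4, 7))*(1565 + 755) = (10*0)*(1565 + 755) = 0*2320 = 0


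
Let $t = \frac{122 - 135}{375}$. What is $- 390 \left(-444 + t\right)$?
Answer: $\frac{4329338}{25} \approx 1.7317 \cdot 10^{5}$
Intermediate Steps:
$t = - \frac{13}{375}$ ($t = \left(-13\right) \frac{1}{375} = - \frac{13}{375} \approx -0.034667$)
$- 390 \left(-444 + t\right) = - 390 \left(-444 - \frac{13}{375}\right) = \left(-390\right) \left(- \frac{166513}{375}\right) = \frac{4329338}{25}$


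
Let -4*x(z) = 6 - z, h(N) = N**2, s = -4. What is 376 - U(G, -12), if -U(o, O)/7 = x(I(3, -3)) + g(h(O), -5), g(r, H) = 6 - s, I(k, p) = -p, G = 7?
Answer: 1763/4 ≈ 440.75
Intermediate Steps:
x(z) = -3/2 + z/4 (x(z) = -(6 - z)/4 = -3/2 + z/4)
g(r, H) = 10 (g(r, H) = 6 - 1*(-4) = 6 + 4 = 10)
U(o, O) = -259/4 (U(o, O) = -7*((-3/2 + (-1*(-3))/4) + 10) = -7*((-3/2 + (1/4)*3) + 10) = -7*((-3/2 + 3/4) + 10) = -7*(-3/4 + 10) = -7*37/4 = -259/4)
376 - U(G, -12) = 376 - 1*(-259/4) = 376 + 259/4 = 1763/4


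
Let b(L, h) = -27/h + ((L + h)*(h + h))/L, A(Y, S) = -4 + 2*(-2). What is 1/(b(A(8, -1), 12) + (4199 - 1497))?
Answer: 4/10751 ≈ 0.00037206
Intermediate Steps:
A(Y, S) = -8 (A(Y, S) = -4 - 4 = -8)
b(L, h) = -27/h + 2*h*(L + h)/L (b(L, h) = -27/h + ((L + h)*(2*h))/L = -27/h + (2*h*(L + h))/L = -27/h + 2*h*(L + h)/L)
1/(b(A(8, -1), 12) + (4199 - 1497)) = 1/((-27/12 + 2*12 + 2*12²/(-8)) + (4199 - 1497)) = 1/((-27*1/12 + 24 + 2*(-⅛)*144) + 2702) = 1/((-9/4 + 24 - 36) + 2702) = 1/(-57/4 + 2702) = 1/(10751/4) = 4/10751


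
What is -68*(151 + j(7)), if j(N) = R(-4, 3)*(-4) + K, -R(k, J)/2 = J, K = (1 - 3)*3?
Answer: -11492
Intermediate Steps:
K = -6 (K = -2*3 = -6)
R(k, J) = -2*J
j(N) = 18 (j(N) = -2*3*(-4) - 6 = -6*(-4) - 6 = 24 - 6 = 18)
-68*(151 + j(7)) = -68*(151 + 18) = -68*169 = -11492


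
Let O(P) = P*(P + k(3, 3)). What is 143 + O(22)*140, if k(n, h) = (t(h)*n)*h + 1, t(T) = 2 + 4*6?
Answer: 791703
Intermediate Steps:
t(T) = 26 (t(T) = 2 + 24 = 26)
k(n, h) = 1 + 26*h*n (k(n, h) = (26*n)*h + 1 = 26*h*n + 1 = 1 + 26*h*n)
O(P) = P*(235 + P) (O(P) = P*(P + (1 + 26*3*3)) = P*(P + (1 + 234)) = P*(P + 235) = P*(235 + P))
143 + O(22)*140 = 143 + (22*(235 + 22))*140 = 143 + (22*257)*140 = 143 + 5654*140 = 143 + 791560 = 791703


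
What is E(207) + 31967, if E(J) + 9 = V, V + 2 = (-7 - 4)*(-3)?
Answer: 31989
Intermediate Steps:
V = 31 (V = -2 + (-7 - 4)*(-3) = -2 - 11*(-3) = -2 + 33 = 31)
E(J) = 22 (E(J) = -9 + 31 = 22)
E(207) + 31967 = 22 + 31967 = 31989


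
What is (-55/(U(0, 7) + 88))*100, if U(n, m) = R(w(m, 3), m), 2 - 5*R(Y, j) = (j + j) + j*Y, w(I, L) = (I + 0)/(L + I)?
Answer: -275000/4231 ≈ -64.996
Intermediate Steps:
w(I, L) = I/(I + L)
R(Y, j) = ⅖ - 2*j/5 - Y*j/5 (R(Y, j) = ⅖ - ((j + j) + j*Y)/5 = ⅖ - (2*j + Y*j)/5 = ⅖ + (-2*j/5 - Y*j/5) = ⅖ - 2*j/5 - Y*j/5)
U(n, m) = ⅖ - 2*m/5 - m²/(5*(3 + m)) (U(n, m) = ⅖ - 2*m/5 - m/(m + 3)*m/5 = ⅖ - 2*m/5 - m/(3 + m)*m/5 = ⅖ - 2*m/5 - m²/(5*(3 + m)))
(-55/(U(0, 7) + 88))*100 = (-55/((6 - 4*7 - 3*7²)/(5*(3 + 7)) + 88))*100 = (-55/((⅕)*(6 - 28 - 3*49)/10 + 88))*100 = (-55/((⅕)*(⅒)*(6 - 28 - 147) + 88))*100 = (-55/((⅕)*(⅒)*(-169) + 88))*100 = (-55/(-169/50 + 88))*100 = (-55/(4231/50))*100 = ((50/4231)*(-55))*100 = -2750/4231*100 = -275000/4231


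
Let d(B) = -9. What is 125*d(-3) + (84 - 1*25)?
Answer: -1066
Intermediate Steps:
125*d(-3) + (84 - 1*25) = 125*(-9) + (84 - 1*25) = -1125 + (84 - 25) = -1125 + 59 = -1066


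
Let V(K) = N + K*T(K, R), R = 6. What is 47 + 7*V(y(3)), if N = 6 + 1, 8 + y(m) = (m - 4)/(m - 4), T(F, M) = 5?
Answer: -149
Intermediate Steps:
y(m) = -7 (y(m) = -8 + (m - 4)/(m - 4) = -8 + (-4 + m)/(-4 + m) = -8 + 1 = -7)
N = 7
V(K) = 7 + 5*K (V(K) = 7 + K*5 = 7 + 5*K)
47 + 7*V(y(3)) = 47 + 7*(7 + 5*(-7)) = 47 + 7*(7 - 35) = 47 + 7*(-28) = 47 - 196 = -149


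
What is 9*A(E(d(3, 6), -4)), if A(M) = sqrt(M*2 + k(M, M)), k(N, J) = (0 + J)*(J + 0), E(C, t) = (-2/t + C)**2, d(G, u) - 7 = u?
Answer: 243*sqrt(737)/4 ≈ 1649.2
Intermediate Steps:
d(G, u) = 7 + u
E(C, t) = (C - 2/t)**2
k(N, J) = J**2 (k(N, J) = J*J = J**2)
A(M) = sqrt(M**2 + 2*M) (A(M) = sqrt(M*2 + M**2) = sqrt(2*M + M**2) = sqrt(M**2 + 2*M))
9*A(E(d(3, 6), -4)) = 9*sqrt(((-2 + (7 + 6)*(-4))**2/(-4)**2)*(2 + (-2 + (7 + 6)*(-4))**2/(-4)**2)) = 9*sqrt(((-2 + 13*(-4))**2/16)*(2 + (-2 + 13*(-4))**2/16)) = 9*sqrt(((-2 - 52)**2/16)*(2 + (-2 - 52)**2/16)) = 9*sqrt(((1/16)*(-54)**2)*(2 + (1/16)*(-54)**2)) = 9*sqrt(((1/16)*2916)*(2 + (1/16)*2916)) = 9*sqrt(729*(2 + 729/4)/4) = 9*sqrt((729/4)*(737/4)) = 9*sqrt(537273/16) = 9*(27*sqrt(737)/4) = 243*sqrt(737)/4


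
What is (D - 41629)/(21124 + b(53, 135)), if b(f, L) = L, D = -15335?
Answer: -56964/21259 ≈ -2.6795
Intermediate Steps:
(D - 41629)/(21124 + b(53, 135)) = (-15335 - 41629)/(21124 + 135) = -56964/21259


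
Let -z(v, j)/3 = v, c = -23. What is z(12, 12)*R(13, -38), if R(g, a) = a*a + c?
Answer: -51156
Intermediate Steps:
z(v, j) = -3*v
R(g, a) = -23 + a² (R(g, a) = a*a - 23 = a² - 23 = -23 + a²)
z(12, 12)*R(13, -38) = (-3*12)*(-23 + (-38)²) = -36*(-23 + 1444) = -36*1421 = -51156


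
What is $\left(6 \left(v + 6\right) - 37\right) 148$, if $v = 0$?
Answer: $-148$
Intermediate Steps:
$\left(6 \left(v + 6\right) - 37\right) 148 = \left(6 \left(0 + 6\right) - 37\right) 148 = \left(6 \cdot 6 - 37\right) 148 = \left(36 - 37\right) 148 = \left(-1\right) 148 = -148$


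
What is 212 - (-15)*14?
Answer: 422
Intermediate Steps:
212 - (-15)*14 = 212 - 15*(-14) = 212 + 210 = 422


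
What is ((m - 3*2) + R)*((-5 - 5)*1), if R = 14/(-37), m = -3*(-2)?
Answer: 140/37 ≈ 3.7838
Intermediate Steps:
m = 6
R = -14/37 (R = 14*(-1/37) = -14/37 ≈ -0.37838)
((m - 3*2) + R)*((-5 - 5)*1) = ((6 - 3*2) - 14/37)*((-5 - 5)*1) = ((6 - 6) - 14/37)*(-10*1) = (0 - 14/37)*(-10) = -14/37*(-10) = 140/37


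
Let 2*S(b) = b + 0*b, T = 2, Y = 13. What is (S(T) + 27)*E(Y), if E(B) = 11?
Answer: 308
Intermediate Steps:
S(b) = b/2 (S(b) = (b + 0*b)/2 = (b + 0)/2 = b/2)
(S(T) + 27)*E(Y) = ((½)*2 + 27)*11 = (1 + 27)*11 = 28*11 = 308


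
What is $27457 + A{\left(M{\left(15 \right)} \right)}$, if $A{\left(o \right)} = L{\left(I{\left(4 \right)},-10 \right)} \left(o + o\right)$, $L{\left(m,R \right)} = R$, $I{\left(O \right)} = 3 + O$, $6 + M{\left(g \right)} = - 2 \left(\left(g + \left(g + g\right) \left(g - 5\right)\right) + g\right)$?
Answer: $40777$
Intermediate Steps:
$M{\left(g \right)} = -6 - 4 g - 4 g \left(-5 + g\right)$ ($M{\left(g \right)} = -6 - 2 \left(\left(g + \left(g + g\right) \left(g - 5\right)\right) + g\right) = -6 - 2 \left(\left(g + 2 g \left(-5 + g\right)\right) + g\right) = -6 - 2 \left(2 g + 2 g \left(-5 + g\right)\right) = -6 - \left(4 g + 4 g \left(-5 + g\right)\right) = -6 - 4 g - 4 g \left(-5 + g\right)$)
$A{\left(o \right)} = - 20 o$ ($A{\left(o \right)} = - 10 \left(o + o\right) = - 10 \cdot 2 o = - 20 o$)
$27457 + A{\left(M{\left(15 \right)} \right)} = 27457 - 20 \left(-6 - 4 \cdot 15^{2} + 16 \cdot 15\right) = 27457 - 20 \left(-6 - 900 + 240\right) = 27457 - -13320 = 27457 + 13320 = 40777$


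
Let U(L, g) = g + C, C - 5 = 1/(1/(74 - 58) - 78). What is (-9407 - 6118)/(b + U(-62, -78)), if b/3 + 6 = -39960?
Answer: 6453225/49867951 ≈ 0.12941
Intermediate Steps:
b = -119898 (b = -18 + 3*(-39960) = -18 - 119880 = -119898)
C = 6219/1247 (C = 5 + 1/(1/(74 - 58) - 78) = 5 + 1/(1/16 - 78) = 5 + 1/(-1247/16) = 5 - 16/1247 = 6219/1247 ≈ 4.9872)
U(L, g) = 6219/1247 + g (U(L, g) = g + 6219/1247 = 6219/1247 + g)
(-9407 - 6118)/(b + U(-62, -78)) = (-9407 - 6118)/(-119898 + (6219/1247 - 78)) = -15525/(-119898 - 91047/1247) = -15525/(-149603853/1247) = -15525*(-1247/149603853) = 6453225/49867951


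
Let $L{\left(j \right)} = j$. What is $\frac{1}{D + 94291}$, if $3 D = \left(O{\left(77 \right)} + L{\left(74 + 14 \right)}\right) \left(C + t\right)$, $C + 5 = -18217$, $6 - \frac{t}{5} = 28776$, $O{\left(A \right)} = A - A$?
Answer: $- \frac{1}{4659821} \approx -2.146 \cdot 10^{-7}$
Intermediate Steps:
$O{\left(A \right)} = 0$
$t = -143850$ ($t = 30 - 143880 = -143850$)
$C = -18222$ ($C = -5 - 18217 = -18222$)
$D = -4754112$ ($D = \frac{\left(0 + \left(74 + 14\right)\right) \left(-18222 - 143850\right)}{3} = \frac{\left(0 + 88\right) \left(-162072\right)}{3} = \frac{88 \left(-162072\right)}{3} = \frac{1}{3} \left(-14262336\right) = -4754112$)
$\frac{1}{D + 94291} = \frac{1}{-4754112 + 94291} = \frac{1}{-4659821} = - \frac{1}{4659821}$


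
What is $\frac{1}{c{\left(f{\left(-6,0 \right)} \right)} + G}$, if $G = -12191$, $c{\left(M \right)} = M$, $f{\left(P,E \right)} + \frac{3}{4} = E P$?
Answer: $- \frac{4}{48767} \approx -8.2023 \cdot 10^{-5}$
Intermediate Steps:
$f{\left(P,E \right)} = - \frac{3}{4} + E P$
$\frac{1}{c{\left(f{\left(-6,0 \right)} \right)} + G} = \frac{1}{\left(- \frac{3}{4} + 0 \left(-6\right)\right) - 12191} = \frac{1}{\left(- \frac{3}{4} + 0\right) - 12191} = \frac{1}{- \frac{3}{4} - 12191} = \frac{1}{- \frac{48767}{4}} = - \frac{4}{48767}$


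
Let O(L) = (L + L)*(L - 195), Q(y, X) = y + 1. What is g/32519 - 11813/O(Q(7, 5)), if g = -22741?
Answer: 316105875/97296848 ≈ 3.2489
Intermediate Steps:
Q(y, X) = 1 + y
O(L) = 2*L*(-195 + L) (O(L) = (2*L)*(-195 + L) = 2*L*(-195 + L))
g/32519 - 11813/O(Q(7, 5)) = -22741/32519 - 11813*1/(2*(1 + 7)*(-195 + (1 + 7))) = -22741*1/32519 - 11813*1/(16*(-195 + 8)) = -22741/32519 - 11813/(2*8*(-187)) = -22741/32519 - 11813/(-2992) = -22741/32519 - 11813*(-1/2992) = -22741/32519 + 11813/2992 = 316105875/97296848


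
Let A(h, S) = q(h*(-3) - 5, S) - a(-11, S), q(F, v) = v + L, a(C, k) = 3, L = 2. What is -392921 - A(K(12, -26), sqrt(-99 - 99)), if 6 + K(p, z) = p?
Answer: -392920 - 3*I*sqrt(22) ≈ -3.9292e+5 - 14.071*I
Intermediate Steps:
K(p, z) = -6 + p
q(F, v) = 2 + v (q(F, v) = v + 2 = 2 + v)
A(h, S) = -1 + S (A(h, S) = (2 + S) - 1*3 = (2 + S) - 3 = -1 + S)
-392921 - A(K(12, -26), sqrt(-99 - 99)) = -392921 - (-1 + sqrt(-99 - 99)) = -392921 - (-1 + sqrt(-198)) = -392921 - (-1 + 3*I*sqrt(22)) = -392921 + (1 - 3*I*sqrt(22)) = -392920 - 3*I*sqrt(22)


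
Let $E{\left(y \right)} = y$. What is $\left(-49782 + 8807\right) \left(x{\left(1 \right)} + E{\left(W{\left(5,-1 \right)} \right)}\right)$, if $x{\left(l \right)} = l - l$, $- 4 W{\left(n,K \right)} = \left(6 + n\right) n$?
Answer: $\frac{2253625}{4} \approx 5.6341 \cdot 10^{5}$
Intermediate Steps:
$W{\left(n,K \right)} = - \frac{n \left(6 + n\right)}{4}$ ($W{\left(n,K \right)} = - \frac{\left(6 + n\right) n}{4} = - \frac{n \left(6 + n\right)}{4}$)
$x{\left(l \right)} = 0$
$\left(-49782 + 8807\right) \left(x{\left(1 \right)} + E{\left(W{\left(5,-1 \right)} \right)}\right) = \left(-49782 + 8807\right) \left(0 - \frac{5 \left(6 + 5\right)}{4}\right) = - 40975 \left(0 - \frac{5}{4} \cdot 11\right) = - 40975 \left(0 - \frac{55}{4}\right) = \left(-40975\right) \left(- \frac{55}{4}\right) = \frac{2253625}{4}$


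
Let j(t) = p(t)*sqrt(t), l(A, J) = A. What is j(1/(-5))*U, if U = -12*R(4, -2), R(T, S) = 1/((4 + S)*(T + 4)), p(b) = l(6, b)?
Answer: -9*I*sqrt(5)/10 ≈ -2.0125*I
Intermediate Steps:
p(b) = 6
R(T, S) = 1/((4 + S)*(4 + T))
j(t) = 6*sqrt(t)
U = -3/4 (U = -12/(16 + 4*(-2) + 4*4 - 2*4) = -12/(16 - 8 + 16 - 8) = -12/16 = -12*1/16 = -3/4 ≈ -0.75000)
j(1/(-5))*U = (6*sqrt(1/(-5)))*(-3/4) = (6*sqrt(-1/5))*(-3/4) = (6*(I*sqrt(5)/5))*(-3/4) = (6*I*sqrt(5)/5)*(-3/4) = -9*I*sqrt(5)/10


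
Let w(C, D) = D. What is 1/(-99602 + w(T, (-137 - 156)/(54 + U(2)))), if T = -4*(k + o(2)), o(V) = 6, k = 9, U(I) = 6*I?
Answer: -66/6574025 ≈ -1.0040e-5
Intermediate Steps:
T = -60 (T = -4*(9 + 6) = -4*15 = -60)
1/(-99602 + w(T, (-137 - 156)/(54 + U(2)))) = 1/(-99602 + (-137 - 156)/(54 + 6*2)) = 1/(-99602 - 293/(54 + 12)) = 1/(-99602 - 293/66) = 1/(-6574025/66) = -66/6574025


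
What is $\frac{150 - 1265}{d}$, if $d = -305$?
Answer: $\frac{223}{61} \approx 3.6557$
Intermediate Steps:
$\frac{150 - 1265}{d} = \frac{150 - 1265}{-305} = \left(-1115\right) \left(- \frac{1}{305}\right) = \frac{223}{61}$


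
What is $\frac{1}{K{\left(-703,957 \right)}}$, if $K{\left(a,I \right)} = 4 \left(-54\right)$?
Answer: $- \frac{1}{216} \approx -0.0046296$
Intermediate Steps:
$K{\left(a,I \right)} = -216$
$\frac{1}{K{\left(-703,957 \right)}} = \frac{1}{-216} = - \frac{1}{216}$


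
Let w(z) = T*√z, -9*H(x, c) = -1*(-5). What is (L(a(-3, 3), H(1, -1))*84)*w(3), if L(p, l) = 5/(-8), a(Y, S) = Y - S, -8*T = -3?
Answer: -315*√3/16 ≈ -34.100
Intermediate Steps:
T = 3/8 (T = -⅛*(-3) = 3/8 ≈ 0.37500)
H(x, c) = -5/9 (H(x, c) = -(-1)*(-5)/9 = -⅑*5 = -5/9)
w(z) = 3*√z/8
L(p, l) = -5/8 (L(p, l) = 5*(-⅛) = -5/8)
(L(a(-3, 3), H(1, -1))*84)*w(3) = (-5/8*84)*(3*√3/8) = -315*√3/16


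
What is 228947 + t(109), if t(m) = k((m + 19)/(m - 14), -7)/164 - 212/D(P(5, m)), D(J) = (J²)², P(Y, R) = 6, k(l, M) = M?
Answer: 760332302/3321 ≈ 2.2895e+5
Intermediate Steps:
D(J) = J⁴
t(m) = -685/3321 (t(m) = -7/164 - 212/(6⁴) = -7*1/164 - 212/1296 = -7/164 - 212*1/1296 = -7/164 - 53/324 = -685/3321)
228947 + t(109) = 228947 - 685/3321 = 760332302/3321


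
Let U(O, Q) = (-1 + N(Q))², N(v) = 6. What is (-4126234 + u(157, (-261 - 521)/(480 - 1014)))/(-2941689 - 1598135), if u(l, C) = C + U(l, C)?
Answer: 275424353/303033252 ≈ 0.90889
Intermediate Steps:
U(O, Q) = 25 (U(O, Q) = (-1 + 6)² = 5² = 25)
u(l, C) = 25 + C (u(l, C) = C + 25 = 25 + C)
(-4126234 + u(157, (-261 - 521)/(480 - 1014)))/(-2941689 - 1598135) = (-4126234 + (25 + (-261 - 521)/(480 - 1014)))/(-2941689 - 1598135) = (-4126234 + (25 - 782/(-534)))/(-4539824) = (-4126234 + (25 - 782*(-1/534)))*(-1/4539824) = (-4126234 + (25 + 391/267))*(-1/4539824) = (-4126234 + 7066/267)*(-1/4539824) = -1101697412/267*(-1/4539824) = 275424353/303033252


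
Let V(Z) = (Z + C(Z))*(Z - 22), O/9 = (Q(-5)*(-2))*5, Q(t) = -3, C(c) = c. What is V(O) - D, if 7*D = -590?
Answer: 938030/7 ≈ 1.3400e+5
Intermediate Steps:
D = -590/7 (D = (⅐)*(-590) = -590/7 ≈ -84.286)
O = 270 (O = 9*(-3*(-2)*5) = 9*(6*5) = 9*30 = 270)
V(Z) = 2*Z*(-22 + Z) (V(Z) = (Z + Z)*(Z - 22) = (2*Z)*(-22 + Z) = 2*Z*(-22 + Z))
V(O) - D = 2*270*(-22 + 270) - 1*(-590/7) = 2*270*248 + 590/7 = 133920 + 590/7 = 938030/7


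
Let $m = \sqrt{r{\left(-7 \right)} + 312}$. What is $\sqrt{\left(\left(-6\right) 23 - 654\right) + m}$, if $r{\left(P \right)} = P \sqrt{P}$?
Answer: $\sqrt{-792 + \sqrt{312 - 7 i \sqrt{7}}} \approx 0.00942 - 27.827 i$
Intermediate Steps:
$r{\left(P \right)} = P^{\frac{3}{2}}$
$m = \sqrt{312 - 7 i \sqrt{7}}$ ($m = \sqrt{\left(-7\right)^{\frac{3}{2}} + 312} = \sqrt{- 7 i \sqrt{7} + 312} = \sqrt{312 - 7 i \sqrt{7}} \approx 17.671 - 0.52402 i$)
$\sqrt{\left(\left(-6\right) 23 - 654\right) + m} = \sqrt{\left(\left(-6\right) 23 - 654\right) + \sqrt{312 - 7 i \sqrt{7}}} = \sqrt{\left(-138 - 654\right) + \sqrt{312 - 7 i \sqrt{7}}} = \sqrt{-792 + \sqrt{312 - 7 i \sqrt{7}}}$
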